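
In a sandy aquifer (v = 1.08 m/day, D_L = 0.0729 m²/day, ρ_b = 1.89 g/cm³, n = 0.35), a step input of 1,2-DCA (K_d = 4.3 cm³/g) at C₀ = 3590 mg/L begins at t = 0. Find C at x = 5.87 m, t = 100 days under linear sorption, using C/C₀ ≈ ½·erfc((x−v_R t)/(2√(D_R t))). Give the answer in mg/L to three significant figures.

Retardation factor R = 1 + ρ_b·K_d/n = 1 + 1.89 × 4.3/0.35 = 24.22.
Sorption retards both mechanisms: v_R = v/R = 0.04459 m/day, D_R = D/R = 0.003010 m²/day.
v_R·t = 0.04459 × 100 = 4.459 m; 2√(D_R t) = 1.097 m; argument = (5.87 − 4.459)/1.097 = 1.286.
C = C₀ × ½·erfc(1.286) = 3590 × 0.03448 = 124 mg/L.

124 mg/L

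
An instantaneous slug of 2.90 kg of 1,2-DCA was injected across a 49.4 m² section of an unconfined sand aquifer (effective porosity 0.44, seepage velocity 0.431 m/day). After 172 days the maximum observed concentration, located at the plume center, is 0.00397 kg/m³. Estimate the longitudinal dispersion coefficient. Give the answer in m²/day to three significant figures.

At the plume center C_max = M/(n_e·A·√(4πDt)), so D = M²/(4πt·(n_e·A·C_max)²).
n_e·A·C_max = 0.44 × 49.4 × 0.00397 = 0.08629 kg/m.
D = 2.90²/(4π × 172 × 0.08629²) = 0.523 m²/day.

0.523 m²/day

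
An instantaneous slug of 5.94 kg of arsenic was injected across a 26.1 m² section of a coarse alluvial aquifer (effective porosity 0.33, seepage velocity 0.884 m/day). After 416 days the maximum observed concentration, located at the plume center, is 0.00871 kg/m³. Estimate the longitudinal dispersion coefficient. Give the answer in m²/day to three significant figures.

At the plume center C_max = M/(n_e·A·√(4πDt)), so D = M²/(4πt·(n_e·A·C_max)²).
n_e·A·C_max = 0.33 × 26.1 × 0.00871 = 0.07502 kg/m.
D = 5.94²/(4π × 416 × 0.07502²) = 1.20 m²/day.

1.20 m²/day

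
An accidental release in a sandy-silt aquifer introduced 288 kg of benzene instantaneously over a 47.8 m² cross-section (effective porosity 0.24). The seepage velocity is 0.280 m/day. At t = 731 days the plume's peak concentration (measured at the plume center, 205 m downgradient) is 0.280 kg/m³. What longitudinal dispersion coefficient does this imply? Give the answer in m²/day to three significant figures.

At the plume center C_max = M/(n_e·A·√(4πDt)), so D = M²/(4πt·(n_e·A·C_max)²).
n_e·A·C_max = 0.24 × 47.8 × 0.280 = 3.212 kg/m.
D = 288²/(4π × 731 × 3.212²) = 0.875 m²/day.

0.875 m²/day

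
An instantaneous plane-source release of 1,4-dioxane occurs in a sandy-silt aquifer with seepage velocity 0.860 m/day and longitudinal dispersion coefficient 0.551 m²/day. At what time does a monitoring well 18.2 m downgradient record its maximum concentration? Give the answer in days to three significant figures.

For the 1D instantaneous-source solution, setting ∂C/∂t = 0 at fixed x gives v²t² + 2Dt − x² = 0, so t = (√(D² + v²x²) − D)/v².
√(D² + v²x²) = √(0.551² + 0.860² × 18.2²) = 15.66; v² = 0.7396.
t = (15.66 − 0.551)/0.7396 = 20.4 days (vs. the pure-advection estimate x/v = 21.2 d).

20.4 days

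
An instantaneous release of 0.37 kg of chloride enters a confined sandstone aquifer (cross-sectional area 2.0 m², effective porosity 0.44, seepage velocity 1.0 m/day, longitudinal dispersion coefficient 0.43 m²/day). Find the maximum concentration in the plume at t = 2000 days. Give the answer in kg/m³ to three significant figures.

The peak of an instantaneous 1D plume sits at x = vt; there the Gaussian factor is 1 and C_max = M/(n_e·A·√(4πDt)), where n_e·A is the pore area the mass is dissolved in.
√(4πDt) = √(4π × 0.43 × 2000) = 104.0 m, so C_max = 0.37/(0.44 × 2.0 × 104.0) = 0.00404 kg/m³.

0.00404 kg/m³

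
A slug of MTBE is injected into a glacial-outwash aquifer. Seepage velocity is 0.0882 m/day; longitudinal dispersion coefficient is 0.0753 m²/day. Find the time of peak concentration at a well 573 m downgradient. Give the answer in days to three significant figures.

For the 1D instantaneous-source solution, setting ∂C/∂t = 0 at fixed x gives v²t² + 2Dt − x² = 0, so t = (√(D² + v²x²) − D)/v².
√(D² + v²x²) = √(0.0753² + 0.0882² × 573²) = 50.54; v² = 0.00777924.
t = (50.54 − 0.0753)/0.00777924 = 6490 days (vs. the pure-advection estimate x/v = 6500 d).

6490 days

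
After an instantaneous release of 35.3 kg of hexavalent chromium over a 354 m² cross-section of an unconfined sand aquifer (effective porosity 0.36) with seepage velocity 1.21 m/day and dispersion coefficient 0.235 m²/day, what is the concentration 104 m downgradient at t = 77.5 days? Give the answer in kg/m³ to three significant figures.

0.00436 kg/m³

For an instantaneous plane source, C(x,t) = M/(n_e·A·√(4πDt)) · exp(−(x−vt)²/(4Dt)), with n_e·A the pore (flow) area.
Plume center vt = 1.21 × 77.5 = 93.775 m, so the well at 104 m is 10.225 m downgradient of the peak.
√(4πDt) = 15.13 m, giving peak height M/(n_e·A·√(4πDt)) = 35.3/(0.36 × 354 × 15.13) = 0.01831 kg/m³.
(x−vt)²/(4Dt) = (10.225)²/(4 × 0.235 × 77.5) = 1.435; exp(−1.435) = 0.2381.
C = 0.01831 × 0.2381 = 0.00436 kg/m³.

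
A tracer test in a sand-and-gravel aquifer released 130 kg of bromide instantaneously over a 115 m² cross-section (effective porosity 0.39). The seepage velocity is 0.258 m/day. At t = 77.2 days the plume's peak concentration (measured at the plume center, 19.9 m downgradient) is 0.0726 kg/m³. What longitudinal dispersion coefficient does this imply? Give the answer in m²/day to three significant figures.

At the plume center C_max = M/(n_e·A·√(4πDt)), so D = M²/(4πt·(n_e·A·C_max)²).
n_e·A·C_max = 0.39 × 115 × 0.0726 = 3.256 kg/m.
D = 130²/(4π × 77.2 × 3.256²) = 1.64 m²/day.

1.64 m²/day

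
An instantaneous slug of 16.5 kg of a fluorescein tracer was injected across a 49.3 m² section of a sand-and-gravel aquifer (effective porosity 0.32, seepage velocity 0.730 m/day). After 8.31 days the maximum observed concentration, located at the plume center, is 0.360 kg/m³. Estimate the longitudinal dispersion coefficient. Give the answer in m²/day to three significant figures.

At the plume center C_max = M/(n_e·A·√(4πDt)), so D = M²/(4πt·(n_e·A·C_max)²).
n_e·A·C_max = 0.32 × 49.3 × 0.360 = 5.679 kg/m.
D = 16.5²/(4π × 8.31 × 5.679²) = 0.0808 m²/day.

0.0808 m²/day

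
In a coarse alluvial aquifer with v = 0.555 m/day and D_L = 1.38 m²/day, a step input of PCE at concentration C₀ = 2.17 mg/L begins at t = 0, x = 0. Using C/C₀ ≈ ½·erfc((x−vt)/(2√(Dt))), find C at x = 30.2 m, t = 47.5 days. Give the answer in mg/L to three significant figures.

For a continuous step input, C/C₀ ≈ ½·erfc((x−vt)/(2√(Dt))).
vt = 0.555 × 47.5 = 26.3625 m and 2√(Dt) = 2√(1.38 × 47.5) = 16.19 m.
Argument (x−vt)/(2√(Dt)) = (30.2 − 26.3625)/16.19 = 0.2370; ½·erfc(0.2370) = 0.3687.
C = 2.17 × 0.3687 = 0.800 mg/L.

0.800 mg/L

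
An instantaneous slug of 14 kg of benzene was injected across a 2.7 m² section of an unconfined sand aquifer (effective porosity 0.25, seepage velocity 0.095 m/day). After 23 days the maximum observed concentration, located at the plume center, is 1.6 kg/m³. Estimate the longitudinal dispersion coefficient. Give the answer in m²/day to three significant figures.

0.581 m²/day

At the plume center C_max = M/(n_e·A·√(4πDt)), so D = M²/(4πt·(n_e·A·C_max)²).
n_e·A·C_max = 0.25 × 2.7 × 1.6 = 1.080 kg/m.
D = 14²/(4π × 23 × 1.080²) = 0.581 m²/day.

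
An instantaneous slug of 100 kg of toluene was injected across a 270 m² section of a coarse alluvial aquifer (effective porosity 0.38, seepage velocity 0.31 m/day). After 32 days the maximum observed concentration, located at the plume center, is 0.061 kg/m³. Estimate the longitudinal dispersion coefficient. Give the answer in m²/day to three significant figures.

0.635 m²/day

At the plume center C_max = M/(n_e·A·√(4πDt)), so D = M²/(4πt·(n_e·A·C_max)²).
n_e·A·C_max = 0.38 × 270 × 0.061 = 6.259 kg/m.
D = 100²/(4π × 32 × 6.259²) = 0.635 m²/day.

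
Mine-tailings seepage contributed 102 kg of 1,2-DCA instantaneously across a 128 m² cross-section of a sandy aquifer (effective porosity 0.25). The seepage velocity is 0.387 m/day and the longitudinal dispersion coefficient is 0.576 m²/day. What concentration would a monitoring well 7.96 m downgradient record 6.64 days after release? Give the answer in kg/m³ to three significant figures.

For an instantaneous plane source, C(x,t) = M/(n_e·A·√(4πDt)) · exp(−(x−vt)²/(4Dt)), with n_e·A the pore (flow) area.
Plume center vt = 0.387 × 6.64 = 2.56968 m, so the well at 7.96 m is 5.39032 m downgradient of the peak.
√(4πDt) = 6.933 m, giving peak height M/(n_e·A·√(4πDt)) = 102/(0.25 × 128 × 6.933) = 0.4598 kg/m³.
(x−vt)²/(4Dt) = (5.39032)²/(4 × 0.576 × 6.64) = 1.899; exp(−1.899) = 0.1497.
C = 0.4598 × 0.1497 = 0.0688 kg/m³.

0.0688 kg/m³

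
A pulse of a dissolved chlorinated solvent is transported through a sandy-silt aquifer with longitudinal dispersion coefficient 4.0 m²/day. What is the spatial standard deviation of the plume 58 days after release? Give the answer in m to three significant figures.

Dispersive spreading gives a Gaussian with σ² = 2Dt; advection only shifts the center.
σ = √(2 × 4.0 × 58) = 21.5 m.

21.5 m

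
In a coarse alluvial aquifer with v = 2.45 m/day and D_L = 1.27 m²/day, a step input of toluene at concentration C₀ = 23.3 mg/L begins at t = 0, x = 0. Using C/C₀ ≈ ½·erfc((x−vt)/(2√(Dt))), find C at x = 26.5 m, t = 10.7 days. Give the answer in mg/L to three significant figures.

For a continuous step input, C/C₀ ≈ ½·erfc((x−vt)/(2√(Dt))).
vt = 2.45 × 10.7 = 26.215 m and 2√(Dt) = 2√(1.27 × 10.7) = 7.373 m.
Argument (x−vt)/(2√(Dt)) = (26.5 − 26.215)/7.373 = 0.03865; ½·erfc(0.03865) = 0.4782.
C = 23.3 × 0.4782 = 11.1 mg/L.

11.1 mg/L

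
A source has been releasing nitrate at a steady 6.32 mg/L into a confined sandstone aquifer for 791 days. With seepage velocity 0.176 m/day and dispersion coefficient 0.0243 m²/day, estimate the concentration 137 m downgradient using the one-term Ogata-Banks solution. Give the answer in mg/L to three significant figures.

For a continuous step input, C/C₀ ≈ ½·erfc((x−vt)/(2√(Dt))).
vt = 0.176 × 791 = 139.216 m and 2√(Dt) = 2√(0.0243 × 791) = 8.768 m.
Argument (x−vt)/(2√(Dt)) = (137 − 139.216)/8.768 = -0.2527; ½·erfc(-0.2527) = 0.6396.
C = 6.32 × 0.6396 = 4.04 mg/L.

4.04 mg/L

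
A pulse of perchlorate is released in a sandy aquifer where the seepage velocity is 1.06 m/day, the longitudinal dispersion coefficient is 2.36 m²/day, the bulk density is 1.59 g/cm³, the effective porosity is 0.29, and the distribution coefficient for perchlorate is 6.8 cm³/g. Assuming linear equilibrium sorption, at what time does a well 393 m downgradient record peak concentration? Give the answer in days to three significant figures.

14100 days

Retardation factor R = 1 + ρ_b·K_d/n = 1 + 1.59 × 6.8/0.29 = 38.28.
Sorption retards both mechanisms: v_R = v/R = 0.02769 m/day, D_R = D/R = 0.06165 m²/day.
Peak time from v_R²t² + 2D_R t − x² = 0: t = (√(D_R² + v_R²x²) − D_R)/v_R².
√(D_R² + v_R²x²) = √(0.06165² + 0.02769² × 393²) = 10.88; v_R² = 0.0007667.
t = (10.88 − 0.06165)/0.0007667 = 14100 days.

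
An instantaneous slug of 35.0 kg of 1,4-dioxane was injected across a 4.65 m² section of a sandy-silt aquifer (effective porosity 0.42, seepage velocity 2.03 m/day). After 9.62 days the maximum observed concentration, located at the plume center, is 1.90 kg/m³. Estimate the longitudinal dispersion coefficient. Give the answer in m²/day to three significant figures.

At the plume center C_max = M/(n_e·A·√(4πDt)), so D = M²/(4πt·(n_e·A·C_max)²).
n_e·A·C_max = 0.42 × 4.65 × 1.90 = 3.711 kg/m.
D = 35.0²/(4π × 9.62 × 3.711²) = 0.736 m²/day.

0.736 m²/day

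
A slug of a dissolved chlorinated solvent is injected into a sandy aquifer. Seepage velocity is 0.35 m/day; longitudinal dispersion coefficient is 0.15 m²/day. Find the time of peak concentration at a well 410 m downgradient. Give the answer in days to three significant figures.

For the 1D instantaneous-source solution, setting ∂C/∂t = 0 at fixed x gives v²t² + 2Dt − x² = 0, so t = (√(D² + v²x²) − D)/v².
√(D² + v²x²) = √(0.15² + 0.35² × 410²) = 143.5; v² = 0.1225.
t = (143.5 − 0.15)/0.1225 = 1170 days (vs. the pure-advection estimate x/v = 1170 d).

1170 days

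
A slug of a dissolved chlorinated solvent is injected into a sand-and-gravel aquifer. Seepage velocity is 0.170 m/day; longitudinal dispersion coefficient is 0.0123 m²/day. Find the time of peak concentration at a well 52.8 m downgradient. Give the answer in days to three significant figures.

For the 1D instantaneous-source solution, setting ∂C/∂t = 0 at fixed x gives v²t² + 2Dt − x² = 0, so t = (√(D² + v²x²) − D)/v².
√(D² + v²x²) = √(0.0123² + 0.170² × 52.8²) = 8.976; v² = 0.0289.
t = (8.976 − 0.0123)/0.0289 = 310 days (vs. the pure-advection estimate x/v = 311 d).

310 days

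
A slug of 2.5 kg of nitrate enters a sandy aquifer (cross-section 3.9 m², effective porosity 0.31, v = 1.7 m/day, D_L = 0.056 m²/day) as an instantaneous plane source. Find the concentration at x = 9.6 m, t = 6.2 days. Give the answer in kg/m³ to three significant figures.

For an instantaneous plane source, C(x,t) = M/(n_e·A·√(4πDt)) · exp(−(x−vt)²/(4Dt)), with n_e·A the pore (flow) area.
Plume center vt = 1.7 × 6.2 = 10.54 m, so the well at 9.6 m is 0.94 m upgradient of the peak.
√(4πDt) = 2.089 m, giving peak height M/(n_e·A·√(4πDt)) = 2.5/(0.31 × 3.9 × 2.089) = 0.9899 kg/m³.
(x−vt)²/(4Dt) = (-0.94)²/(4 × 0.056 × 6.2) = 0.6362; exp(−0.6362) = 0.5293.
C = 0.9899 × 0.5293 = 0.524 kg/m³.

0.524 kg/m³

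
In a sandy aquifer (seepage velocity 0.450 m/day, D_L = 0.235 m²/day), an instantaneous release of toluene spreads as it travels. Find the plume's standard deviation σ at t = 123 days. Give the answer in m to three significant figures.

Dispersive spreading gives a Gaussian with σ² = 2Dt; advection only shifts the center.
σ = √(2 × 0.235 × 123) = 7.60 m.

7.60 m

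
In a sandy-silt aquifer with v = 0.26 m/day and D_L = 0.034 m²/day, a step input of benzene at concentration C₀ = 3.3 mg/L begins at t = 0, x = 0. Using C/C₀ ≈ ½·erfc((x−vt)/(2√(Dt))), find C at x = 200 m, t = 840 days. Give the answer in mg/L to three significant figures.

3.28 mg/L

For a continuous step input, C/C₀ ≈ ½·erfc((x−vt)/(2√(Dt))).
vt = 0.26 × 840 = 218.4 m and 2√(Dt) = 2√(0.034 × 840) = 10.69 m.
Argument (x−vt)/(2√(Dt)) = (200 − 218.4)/10.69 = -1.721; ½·erfc(-1.721) = 0.9925.
C = 3.3 × 0.9925 = 3.28 mg/L.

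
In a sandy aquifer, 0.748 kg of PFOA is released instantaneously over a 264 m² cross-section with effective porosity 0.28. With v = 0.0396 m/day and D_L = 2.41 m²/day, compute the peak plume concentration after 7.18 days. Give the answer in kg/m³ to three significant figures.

0.000686 kg/m³

The peak of an instantaneous 1D plume sits at x = vt; there the Gaussian factor is 1 and C_max = M/(n_e·A·√(4πDt)), where n_e·A is the pore area the mass is dissolved in.
√(4πDt) = √(4π × 2.41 × 7.18) = 14.75 m, so C_max = 0.748/(0.28 × 264 × 14.75) = 0.000686 kg/m³.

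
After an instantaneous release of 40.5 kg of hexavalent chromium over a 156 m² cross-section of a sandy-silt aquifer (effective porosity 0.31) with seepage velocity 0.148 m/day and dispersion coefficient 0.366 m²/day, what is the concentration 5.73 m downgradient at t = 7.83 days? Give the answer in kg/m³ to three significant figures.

For an instantaneous plane source, C(x,t) = M/(n_e·A·√(4πDt)) · exp(−(x−vt)²/(4Dt)), with n_e·A the pore (flow) area.
Plume center vt = 0.148 × 7.83 = 1.15884 m, so the well at 5.73 m is 4.57116 m downgradient of the peak.
√(4πDt) = 6.001 m, giving peak height M/(n_e·A·√(4πDt)) = 40.5/(0.31 × 156 × 6.001) = 0.1396 kg/m³.
(x−vt)²/(4Dt) = (4.57116)²/(4 × 0.366 × 7.83) = 1.823; exp(−1.823) = 0.1615.
C = 0.1396 × 0.1615 = 0.0225 kg/m³.

0.0225 kg/m³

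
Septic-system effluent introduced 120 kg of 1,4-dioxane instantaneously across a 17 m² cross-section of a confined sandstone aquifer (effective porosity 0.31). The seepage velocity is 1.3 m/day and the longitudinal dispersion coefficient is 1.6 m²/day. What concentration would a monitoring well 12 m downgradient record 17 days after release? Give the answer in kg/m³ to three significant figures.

For an instantaneous plane source, C(x,t) = M/(n_e·A·√(4πDt)) · exp(−(x−vt)²/(4Dt)), with n_e·A the pore (flow) area.
Plume center vt = 1.3 × 17 = 22.1 m, so the well at 12 m is 10.1 m upgradient of the peak.
√(4πDt) = 18.49 m, giving peak height M/(n_e·A·√(4πDt)) = 120/(0.31 × 17 × 18.49) = 1.231 kg/m³.
(x−vt)²/(4Dt) = (-10.1)²/(4 × 1.6 × 17) = 0.9376; exp(−0.9376) = 0.3916.
C = 1.231 × 0.3916 = 0.482 kg/m³.

0.482 kg/m³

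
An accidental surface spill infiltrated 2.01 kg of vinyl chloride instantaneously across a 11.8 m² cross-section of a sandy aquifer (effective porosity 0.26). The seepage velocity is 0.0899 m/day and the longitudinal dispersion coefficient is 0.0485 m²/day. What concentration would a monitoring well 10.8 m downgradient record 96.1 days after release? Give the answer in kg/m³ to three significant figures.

For an instantaneous plane source, C(x,t) = M/(n_e·A·√(4πDt)) · exp(−(x−vt)²/(4Dt)), with n_e·A the pore (flow) area.
Plume center vt = 0.0899 × 96.1 = 8.63939 m, so the well at 10.8 m is 2.16061 m downgradient of the peak.
√(4πDt) = 7.653 m, giving peak height M/(n_e·A·√(4πDt)) = 2.01/(0.26 × 11.8 × 7.653) = 0.08561 kg/m³.
(x−vt)²/(4Dt) = (2.16061)²/(4 × 0.0485 × 96.1) = 0.2504; exp(−0.2504) = 0.7785.
C = 0.08561 × 0.7785 = 0.0666 kg/m³.

0.0666 kg/m³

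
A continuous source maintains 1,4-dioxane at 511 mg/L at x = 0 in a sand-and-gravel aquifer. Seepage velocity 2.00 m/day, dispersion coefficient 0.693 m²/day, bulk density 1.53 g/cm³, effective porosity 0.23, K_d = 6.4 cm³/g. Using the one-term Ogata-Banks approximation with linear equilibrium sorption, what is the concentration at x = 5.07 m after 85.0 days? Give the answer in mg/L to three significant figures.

122 mg/L

Retardation factor R = 1 + ρ_b·K_d/n = 1 + 1.53 × 6.4/0.23 = 43.57.
Sorption retards both mechanisms: v_R = v/R = 0.04590 m/day, D_R = D/R = 0.01591 m²/day.
v_R·t = 0.04590 × 85.0 = 3.9015 m; 2√(D_R t) = 2.326 m; argument = (5.07 − 3.9015)/2.326 = 0.5024.
C = C₀ × ½·erfc(0.5024) = 511 × 0.2387 = 122 mg/L.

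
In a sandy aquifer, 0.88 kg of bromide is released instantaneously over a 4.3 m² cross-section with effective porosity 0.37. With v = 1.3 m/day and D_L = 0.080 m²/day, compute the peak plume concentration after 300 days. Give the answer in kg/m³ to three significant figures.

0.0318 kg/m³

The peak of an instantaneous 1D plume sits at x = vt; there the Gaussian factor is 1 and C_max = M/(n_e·A·√(4πDt)), where n_e·A is the pore area the mass is dissolved in.
√(4πDt) = √(4π × 0.080 × 300) = 17.37 m, so C_max = 0.88/(0.37 × 4.3 × 17.37) = 0.0318 kg/m³.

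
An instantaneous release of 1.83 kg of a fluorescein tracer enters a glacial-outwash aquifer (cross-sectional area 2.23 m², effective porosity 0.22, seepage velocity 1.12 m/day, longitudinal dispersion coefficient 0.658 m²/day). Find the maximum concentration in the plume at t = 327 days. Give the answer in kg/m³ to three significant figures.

The peak of an instantaneous 1D plume sits at x = vt; there the Gaussian factor is 1 and C_max = M/(n_e·A·√(4πDt)), where n_e·A is the pore area the mass is dissolved in.
√(4πDt) = √(4π × 0.658 × 327) = 52.00 m, so C_max = 1.83/(0.22 × 2.23 × 52.00) = 0.0717 kg/m³.

0.0717 kg/m³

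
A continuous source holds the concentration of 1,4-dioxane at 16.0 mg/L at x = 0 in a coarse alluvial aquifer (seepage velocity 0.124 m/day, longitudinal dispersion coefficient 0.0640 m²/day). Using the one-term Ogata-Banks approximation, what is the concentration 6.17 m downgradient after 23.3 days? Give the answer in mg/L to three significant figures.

0.460 mg/L

For a continuous step input, C/C₀ ≈ ½·erfc((x−vt)/(2√(Dt))).
vt = 0.124 × 23.3 = 2.8892 m and 2√(Dt) = 2√(0.0640 × 23.3) = 2.442 m.
Argument (x−vt)/(2√(Dt)) = (6.17 − 2.8892)/2.442 = 1.343; ½·erfc(1.343) = 0.02876.
C = 16.0 × 0.02876 = 0.460 mg/L.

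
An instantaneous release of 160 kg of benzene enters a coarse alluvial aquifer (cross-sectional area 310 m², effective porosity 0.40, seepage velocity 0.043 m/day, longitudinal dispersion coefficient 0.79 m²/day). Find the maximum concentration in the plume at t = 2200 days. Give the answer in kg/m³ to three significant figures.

0.00873 kg/m³

The peak of an instantaneous 1D plume sits at x = vt; there the Gaussian factor is 1 and C_max = M/(n_e·A·√(4πDt)), where n_e·A is the pore area the mass is dissolved in.
√(4πDt) = √(4π × 0.79 × 2200) = 147.8 m, so C_max = 160/(0.40 × 310 × 147.8) = 0.00873 kg/m³.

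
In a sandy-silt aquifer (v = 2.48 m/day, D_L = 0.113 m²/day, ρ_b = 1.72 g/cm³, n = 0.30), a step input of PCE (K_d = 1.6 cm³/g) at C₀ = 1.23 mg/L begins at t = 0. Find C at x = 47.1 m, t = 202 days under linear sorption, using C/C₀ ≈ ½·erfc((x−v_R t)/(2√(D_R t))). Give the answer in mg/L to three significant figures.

1.04 mg/L

Retardation factor R = 1 + ρ_b·K_d/n = 1 + 1.72 × 1.6/0.30 = 10.17.
Sorption retards both mechanisms: v_R = v/R = 0.2439 m/day, D_R = D/R = 0.01111 m²/day.
v_R·t = 0.2439 × 202 = 49.2678 m; 2√(D_R t) = 2.996 m; argument = (47.1 − 49.2678)/2.996 = -0.7236.
C = C₀ × ½·erfc(-0.7236) = 1.23 × 0.8469 = 1.04 mg/L.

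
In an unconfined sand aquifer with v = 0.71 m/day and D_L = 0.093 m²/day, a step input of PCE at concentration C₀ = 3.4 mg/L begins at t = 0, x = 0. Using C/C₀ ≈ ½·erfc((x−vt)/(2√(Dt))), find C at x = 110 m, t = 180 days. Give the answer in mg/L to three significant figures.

For a continuous step input, C/C₀ ≈ ½·erfc((x−vt)/(2√(Dt))).
vt = 0.71 × 180 = 127.8 m and 2√(Dt) = 2√(0.093 × 180) = 8.183 m.
Argument (x−vt)/(2√(Dt)) = (110 − 127.8)/8.183 = -2.175; ½·erfc(-2.175) = 0.9990.
C = 3.4 × 0.9990 = 3.40 mg/L.

3.40 mg/L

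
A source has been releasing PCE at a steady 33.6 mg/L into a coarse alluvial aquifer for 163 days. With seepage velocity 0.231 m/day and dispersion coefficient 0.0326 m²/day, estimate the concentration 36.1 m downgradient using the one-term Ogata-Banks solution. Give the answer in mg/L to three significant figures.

23.0 mg/L

For a continuous step input, C/C₀ ≈ ½·erfc((x−vt)/(2√(Dt))).
vt = 0.231 × 163 = 37.653 m and 2√(Dt) = 2√(0.0326 × 163) = 4.610 m.
Argument (x−vt)/(2√(Dt)) = (36.1 − 37.653)/4.610 = -0.3369; ½·erfc(-0.3369) = 0.6831.
C = 33.6 × 0.6831 = 23.0 mg/L.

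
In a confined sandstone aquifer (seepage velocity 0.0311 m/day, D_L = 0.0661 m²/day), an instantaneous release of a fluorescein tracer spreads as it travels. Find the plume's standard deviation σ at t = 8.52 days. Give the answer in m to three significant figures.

Dispersive spreading gives a Gaussian with σ² = 2Dt; advection only shifts the center.
σ = √(2 × 0.0661 × 8.52) = 1.06 m.

1.06 m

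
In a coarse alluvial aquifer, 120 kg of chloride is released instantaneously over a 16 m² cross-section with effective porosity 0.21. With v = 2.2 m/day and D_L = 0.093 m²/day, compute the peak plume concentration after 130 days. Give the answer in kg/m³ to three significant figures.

2.90 kg/m³

The peak of an instantaneous 1D plume sits at x = vt; there the Gaussian factor is 1 and C_max = M/(n_e·A·√(4πDt)), where n_e·A is the pore area the mass is dissolved in.
√(4πDt) = √(4π × 0.093 × 130) = 12.33 m, so C_max = 120/(0.21 × 16 × 12.33) = 2.90 kg/m³.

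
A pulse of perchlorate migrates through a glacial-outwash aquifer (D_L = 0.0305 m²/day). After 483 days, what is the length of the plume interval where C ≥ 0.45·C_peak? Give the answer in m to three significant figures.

The plume is Gaussian with σ = √(2Dt) = √(2 × 0.0305 × 483) = 5.428 m.
C/C_peak = exp(−Δx²/(2σ²)) = 0.45 ⇒ Δx = σ·√(−2 ln 0.45) = 5.428 × 1.264 = 6.861 m.
Width = 2Δx = 13.7 m.

13.7 m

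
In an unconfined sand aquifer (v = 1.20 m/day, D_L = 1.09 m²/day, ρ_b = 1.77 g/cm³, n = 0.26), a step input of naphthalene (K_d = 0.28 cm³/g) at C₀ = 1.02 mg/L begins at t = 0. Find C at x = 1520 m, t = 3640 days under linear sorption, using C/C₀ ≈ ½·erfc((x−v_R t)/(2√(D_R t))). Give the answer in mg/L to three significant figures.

0.380 mg/L

Retardation factor R = 1 + ρ_b·K_d/n = 1 + 1.77 × 0.28/0.26 = 2.906.
Sorption retards both mechanisms: v_R = v/R = 0.4129 m/day, D_R = D/R = 0.3751 m²/day.
v_R·t = 0.4129 × 3640 = 1502.956 m; 2√(D_R t) = 73.90 m; argument = (1520 − 1502.956)/73.90 = 0.2306.
C = C₀ × ½·erfc(0.2306) = 1.02 × 0.3722 = 0.380 mg/L.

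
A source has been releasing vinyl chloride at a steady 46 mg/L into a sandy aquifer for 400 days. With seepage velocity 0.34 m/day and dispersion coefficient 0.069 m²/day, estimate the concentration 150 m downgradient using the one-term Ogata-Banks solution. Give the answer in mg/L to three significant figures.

For a continuous step input, C/C₀ ≈ ½·erfc((x−vt)/(2√(Dt))).
vt = 0.34 × 400 = 136 m and 2√(Dt) = 2√(0.069 × 400) = 10.51 m.
Argument (x−vt)/(2√(Dt)) = (150 − 136)/10.51 = 1.332; ½·erfc(1.332) = 0.02980.
C = 46 × 0.02980 = 1.37 mg/L.

1.37 mg/L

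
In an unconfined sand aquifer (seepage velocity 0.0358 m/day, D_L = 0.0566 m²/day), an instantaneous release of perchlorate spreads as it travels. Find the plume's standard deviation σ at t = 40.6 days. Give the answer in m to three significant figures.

Dispersive spreading gives a Gaussian with σ² = 2Dt; advection only shifts the center.
σ = √(2 × 0.0566 × 40.6) = 2.14 m.

2.14 m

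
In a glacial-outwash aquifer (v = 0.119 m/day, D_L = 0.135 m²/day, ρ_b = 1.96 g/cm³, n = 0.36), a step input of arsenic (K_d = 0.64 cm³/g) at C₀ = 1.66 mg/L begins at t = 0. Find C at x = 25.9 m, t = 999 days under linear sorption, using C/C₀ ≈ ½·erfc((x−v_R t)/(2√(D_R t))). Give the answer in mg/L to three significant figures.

0.882 mg/L

Retardation factor R = 1 + ρ_b·K_d/n = 1 + 1.96 × 0.64/0.36 = 4.484.
Sorption retards both mechanisms: v_R = v/R = 0.02654 m/day, D_R = D/R = 0.03011 m²/day.
v_R·t = 0.02654 × 999 = 26.51346 m; 2√(D_R t) = 10.97 m; argument = (25.9 − 26.51346)/10.97 = -0.05592.
C = C₀ × ½·erfc(-0.05592) = 1.66 × 0.5315 = 0.882 mg/L.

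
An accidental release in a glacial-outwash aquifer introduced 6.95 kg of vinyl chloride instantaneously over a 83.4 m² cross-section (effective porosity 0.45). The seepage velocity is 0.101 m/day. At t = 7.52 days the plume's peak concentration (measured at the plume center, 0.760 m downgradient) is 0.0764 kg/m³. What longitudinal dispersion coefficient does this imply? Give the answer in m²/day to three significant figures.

0.0622 m²/day

At the plume center C_max = M/(n_e·A·√(4πDt)), so D = M²/(4πt·(n_e·A·C_max)²).
n_e·A·C_max = 0.45 × 83.4 × 0.0764 = 2.867 kg/m.
D = 6.95²/(4π × 7.52 × 2.867²) = 0.0622 m²/day.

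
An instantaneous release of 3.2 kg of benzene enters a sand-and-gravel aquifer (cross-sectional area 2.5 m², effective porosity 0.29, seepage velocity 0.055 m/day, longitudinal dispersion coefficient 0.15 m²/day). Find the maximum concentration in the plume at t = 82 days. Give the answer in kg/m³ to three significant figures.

The peak of an instantaneous 1D plume sits at x = vt; there the Gaussian factor is 1 and C_max = M/(n_e·A·√(4πDt)), where n_e·A is the pore area the mass is dissolved in.
√(4πDt) = √(4π × 0.15 × 82) = 12.43 m, so C_max = 3.2/(0.29 × 2.5 × 12.43) = 0.355 kg/m³.

0.355 kg/m³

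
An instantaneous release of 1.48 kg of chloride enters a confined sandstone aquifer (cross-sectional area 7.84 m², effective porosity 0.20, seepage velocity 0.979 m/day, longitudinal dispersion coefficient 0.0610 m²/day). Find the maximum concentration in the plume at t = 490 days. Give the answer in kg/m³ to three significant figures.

The peak of an instantaneous 1D plume sits at x = vt; there the Gaussian factor is 1 and C_max = M/(n_e·A·√(4πDt)), where n_e·A is the pore area the mass is dissolved in.
√(4πDt) = √(4π × 0.0610 × 490) = 19.38 m, so C_max = 1.48/(0.20 × 7.84 × 19.38) = 0.0487 kg/m³.

0.0487 kg/m³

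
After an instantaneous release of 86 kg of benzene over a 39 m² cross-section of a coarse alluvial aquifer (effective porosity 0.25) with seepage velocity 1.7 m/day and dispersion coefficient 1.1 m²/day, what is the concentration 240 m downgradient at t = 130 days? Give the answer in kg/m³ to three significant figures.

For an instantaneous plane source, C(x,t) = M/(n_e·A·√(4πDt)) · exp(−(x−vt)²/(4Dt)), with n_e·A the pore (flow) area.
Plume center vt = 1.7 × 130 = 221 m, so the well at 240 m is 19 m downgradient of the peak.
√(4πDt) = 42.39 m, giving peak height M/(n_e·A·√(4πDt)) = 86/(0.25 × 39 × 42.39) = 0.2081 kg/m³.
(x−vt)²/(4Dt) = (19)²/(4 × 1.1 × 130) = 0.6311; exp(−0.6311) = 0.5320.
C = 0.2081 × 0.5320 = 0.111 kg/m³.

0.111 kg/m³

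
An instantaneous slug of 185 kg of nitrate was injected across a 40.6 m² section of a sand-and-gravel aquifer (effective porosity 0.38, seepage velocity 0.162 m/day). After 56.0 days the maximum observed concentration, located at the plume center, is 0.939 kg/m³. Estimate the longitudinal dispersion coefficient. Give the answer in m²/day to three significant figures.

At the plume center C_max = M/(n_e·A·√(4πDt)), so D = M²/(4πt·(n_e·A·C_max)²).
n_e·A·C_max = 0.38 × 40.6 × 0.939 = 14.49 kg/m.
D = 185²/(4π × 56.0 × 14.49²) = 0.232 m²/day.

0.232 m²/day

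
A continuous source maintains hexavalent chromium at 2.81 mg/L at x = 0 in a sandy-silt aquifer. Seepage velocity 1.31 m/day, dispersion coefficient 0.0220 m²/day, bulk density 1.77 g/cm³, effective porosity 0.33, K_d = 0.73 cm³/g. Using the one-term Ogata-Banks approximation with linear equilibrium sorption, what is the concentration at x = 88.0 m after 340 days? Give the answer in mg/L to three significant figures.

2.62 mg/L

Retardation factor R = 1 + ρ_b·K_d/n = 1 + 1.77 × 0.73/0.33 = 4.915.
Sorption retards both mechanisms: v_R = v/R = 0.2665 m/day, D_R = D/R = 0.004476 m²/day.
v_R·t = 0.2665 × 340 = 90.61 m; 2√(D_R t) = 2.467 m; argument = (88.0 − 90.61)/2.467 = -1.058.
C = C₀ × ½·erfc(-1.058) = 2.81 × 0.9327 = 2.62 mg/L.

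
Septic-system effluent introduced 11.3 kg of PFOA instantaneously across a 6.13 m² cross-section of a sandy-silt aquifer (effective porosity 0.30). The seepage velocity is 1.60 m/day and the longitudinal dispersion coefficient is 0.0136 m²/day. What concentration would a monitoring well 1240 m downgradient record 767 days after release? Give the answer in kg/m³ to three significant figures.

0.0106 kg/m³

For an instantaneous plane source, C(x,t) = M/(n_e·A·√(4πDt)) · exp(−(x−vt)²/(4Dt)), with n_e·A the pore (flow) area.
Plume center vt = 1.60 × 767 = 1227.2 m, so the well at 1240 m is 12.8 m downgradient of the peak.
√(4πDt) = 11.45 m, giving peak height M/(n_e·A·√(4πDt)) = 11.3/(0.30 × 6.13 × 11.45) = 0.5367 kg/m³.
(x−vt)²/(4Dt) = (12.8)²/(4 × 0.0136 × 767) = 3.927; exp(−3.927) = 0.01970.
C = 0.5367 × 0.01970 = 0.0106 kg/m³.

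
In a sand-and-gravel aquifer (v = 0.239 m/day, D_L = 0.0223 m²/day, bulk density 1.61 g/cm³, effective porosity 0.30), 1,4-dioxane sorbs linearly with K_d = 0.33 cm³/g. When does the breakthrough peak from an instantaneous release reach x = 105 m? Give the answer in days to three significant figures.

Retardation factor R = 1 + ρ_b·K_d/n = 1 + 1.61 × 0.33/0.30 = 2.771.
Sorption retards both mechanisms: v_R = v/R = 0.08625 m/day, D_R = D/R = 0.008048 m²/day.
Peak time from v_R²t² + 2D_R t − x² = 0: t = (√(D_R² + v_R²x²) − D_R)/v_R².
√(D_R² + v_R²x²) = √(0.008048² + 0.08625² × 105²) = 9.056; v_R² = 0.007439.
t = (9.056 − 0.008048)/0.007439 = 1220 days.

1220 days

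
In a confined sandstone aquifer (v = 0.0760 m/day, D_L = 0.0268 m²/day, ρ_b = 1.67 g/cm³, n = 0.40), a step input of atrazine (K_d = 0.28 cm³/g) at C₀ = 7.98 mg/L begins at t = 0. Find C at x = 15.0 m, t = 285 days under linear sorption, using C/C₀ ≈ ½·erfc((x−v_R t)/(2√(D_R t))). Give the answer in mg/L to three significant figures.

Retardation factor R = 1 + ρ_b·K_d/n = 1 + 1.67 × 0.28/0.40 = 2.169.
Sorption retards both mechanisms: v_R = v/R = 0.03504 m/day, D_R = D/R = 0.01236 m²/day.
v_R·t = 0.03504 × 285 = 9.9864 m; 2√(D_R t) = 3.754 m; argument = (15.0 − 9.9864)/3.754 = 1.336.
C = C₀ × ½·erfc(1.336) = 7.98 × 0.02942 = 0.235 mg/L.

0.235 mg/L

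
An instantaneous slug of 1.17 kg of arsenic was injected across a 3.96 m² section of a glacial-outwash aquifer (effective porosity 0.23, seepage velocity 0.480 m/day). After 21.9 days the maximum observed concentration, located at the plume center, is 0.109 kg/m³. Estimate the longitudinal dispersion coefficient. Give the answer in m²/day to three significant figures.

0.505 m²/day

At the plume center C_max = M/(n_e·A·√(4πDt)), so D = M²/(4πt·(n_e·A·C_max)²).
n_e·A·C_max = 0.23 × 3.96 × 0.109 = 0.09928 kg/m.
D = 1.17²/(4π × 21.9 × 0.09928²) = 0.505 m²/day.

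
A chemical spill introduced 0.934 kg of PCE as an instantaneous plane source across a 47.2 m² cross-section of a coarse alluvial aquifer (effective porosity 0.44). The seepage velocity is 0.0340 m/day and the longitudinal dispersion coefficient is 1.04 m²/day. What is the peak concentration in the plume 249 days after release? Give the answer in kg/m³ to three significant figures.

The peak of an instantaneous 1D plume sits at x = vt; there the Gaussian factor is 1 and C_max = M/(n_e·A·√(4πDt)), where n_e·A is the pore area the mass is dissolved in.
√(4πDt) = √(4π × 1.04 × 249) = 57.05 m, so C_max = 0.934/(0.44 × 47.2 × 57.05) = 0.000788 kg/m³.

0.000788 kg/m³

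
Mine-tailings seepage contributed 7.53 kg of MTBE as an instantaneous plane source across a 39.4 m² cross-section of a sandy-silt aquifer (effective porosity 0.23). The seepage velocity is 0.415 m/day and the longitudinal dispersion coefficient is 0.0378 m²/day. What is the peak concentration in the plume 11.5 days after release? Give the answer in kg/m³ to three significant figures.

0.356 kg/m³

The peak of an instantaneous 1D plume sits at x = vt; there the Gaussian factor is 1 and C_max = M/(n_e·A·√(4πDt)), where n_e·A is the pore area the mass is dissolved in.
√(4πDt) = √(4π × 0.0378 × 11.5) = 2.337 m, so C_max = 7.53/(0.23 × 39.4 × 2.337) = 0.356 kg/m³.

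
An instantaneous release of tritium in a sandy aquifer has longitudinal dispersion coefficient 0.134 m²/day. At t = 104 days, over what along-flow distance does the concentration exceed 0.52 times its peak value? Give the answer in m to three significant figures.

The plume is Gaussian with σ = √(2Dt) = √(2 × 0.134 × 104) = 5.279 m.
C/C_peak = exp(−Δx²/(2σ²)) = 0.52 ⇒ Δx = σ·√(−2 ln 0.52) = 5.279 × 1.144 = 6.039 m.
Width = 2Δx = 12.1 m.

12.1 m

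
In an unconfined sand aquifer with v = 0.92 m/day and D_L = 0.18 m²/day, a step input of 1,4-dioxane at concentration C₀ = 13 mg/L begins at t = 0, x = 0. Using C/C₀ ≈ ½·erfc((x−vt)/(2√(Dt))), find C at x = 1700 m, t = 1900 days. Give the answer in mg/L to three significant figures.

12.6 mg/L

For a continuous step input, C/C₀ ≈ ½·erfc((x−vt)/(2√(Dt))).
vt = 0.92 × 1900 = 1748 m and 2√(Dt) = 2√(0.18 × 1900) = 36.99 m.
Argument (x−vt)/(2√(Dt)) = (1700 − 1748)/36.99 = -1.298; ½·erfc(-1.298) = 0.9668.
C = 13 × 0.9668 = 12.6 mg/L.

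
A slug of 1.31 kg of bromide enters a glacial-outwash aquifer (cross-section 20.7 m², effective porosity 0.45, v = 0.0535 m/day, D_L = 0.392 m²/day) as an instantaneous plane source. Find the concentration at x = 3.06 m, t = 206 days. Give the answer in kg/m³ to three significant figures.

0.00363 kg/m³

For an instantaneous plane source, C(x,t) = M/(n_e·A·√(4πDt)) · exp(−(x−vt)²/(4Dt)), with n_e·A the pore (flow) area.
Plume center vt = 0.0535 × 206 = 11.021 m, so the well at 3.06 m is 7.961 m upgradient of the peak.
√(4πDt) = 31.86 m, giving peak height M/(n_e·A·√(4πDt)) = 1.31/(0.45 × 20.7 × 31.86) = 0.004414 kg/m³.
(x−vt)²/(4Dt) = (-7.961)²/(4 × 0.392 × 206) = 0.1962; exp(−0.1962) = 0.8218.
C = 0.004414 × 0.8218 = 0.00363 kg/m³.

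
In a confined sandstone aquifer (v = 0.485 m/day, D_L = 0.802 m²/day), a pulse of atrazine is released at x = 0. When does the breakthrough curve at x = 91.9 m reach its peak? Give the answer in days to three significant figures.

For the 1D instantaneous-source solution, setting ∂C/∂t = 0 at fixed x gives v²t² + 2Dt − x² = 0, so t = (√(D² + v²x²) − D)/v².
√(D² + v²x²) = √(0.802² + 0.485² × 91.9²) = 44.58; v² = 0.235225.
t = (44.58 − 0.802)/0.235225 = 186 days (vs. the pure-advection estimate x/v = 189 d).

186 days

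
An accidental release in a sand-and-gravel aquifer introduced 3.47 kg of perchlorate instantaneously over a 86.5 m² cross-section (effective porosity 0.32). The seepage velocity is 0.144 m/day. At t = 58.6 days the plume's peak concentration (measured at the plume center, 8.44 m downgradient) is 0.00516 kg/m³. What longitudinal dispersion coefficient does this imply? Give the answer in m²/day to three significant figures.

0.802 m²/day

At the plume center C_max = M/(n_e·A·√(4πDt)), so D = M²/(4πt·(n_e·A·C_max)²).
n_e·A·C_max = 0.32 × 86.5 × 0.00516 = 0.1428 kg/m.
D = 3.47²/(4π × 58.6 × 0.1428²) = 0.802 m²/day.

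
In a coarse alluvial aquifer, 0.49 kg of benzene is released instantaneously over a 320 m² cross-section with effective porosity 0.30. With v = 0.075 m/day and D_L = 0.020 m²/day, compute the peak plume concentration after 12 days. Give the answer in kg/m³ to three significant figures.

The peak of an instantaneous 1D plume sits at x = vt; there the Gaussian factor is 1 and C_max = M/(n_e·A·√(4πDt)), where n_e·A is the pore area the mass is dissolved in.
√(4πDt) = √(4π × 0.020 × 12) = 1.737 m, so C_max = 0.49/(0.30 × 320 × 1.737) = 0.00294 kg/m³.

0.00294 kg/m³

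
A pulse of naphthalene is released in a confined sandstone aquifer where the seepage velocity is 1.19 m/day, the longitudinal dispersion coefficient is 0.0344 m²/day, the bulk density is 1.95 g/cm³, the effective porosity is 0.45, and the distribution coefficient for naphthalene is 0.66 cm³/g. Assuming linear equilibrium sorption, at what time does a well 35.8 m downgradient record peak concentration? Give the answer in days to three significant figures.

116 days

Retardation factor R = 1 + ρ_b·K_d/n = 1 + 1.95 × 0.66/0.45 = 3.860.
Sorption retards both mechanisms: v_R = v/R = 0.3083 m/day, D_R = D/R = 0.008912 m²/day.
Peak time from v_R²t² + 2D_R t − x² = 0: t = (√(D_R² + v_R²x²) − D_R)/v_R².
√(D_R² + v_R²x²) = √(0.008912² + 0.3083² × 35.8²) = 11.04; v_R² = 0.09505.
t = (11.04 − 0.008912)/0.09505 = 116 days.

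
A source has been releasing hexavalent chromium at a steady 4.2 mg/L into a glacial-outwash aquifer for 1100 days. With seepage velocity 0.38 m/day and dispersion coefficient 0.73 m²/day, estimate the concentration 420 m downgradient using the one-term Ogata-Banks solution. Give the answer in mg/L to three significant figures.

For a continuous step input, C/C₀ ≈ ½·erfc((x−vt)/(2√(Dt))).
vt = 0.38 × 1100 = 418 m and 2√(Dt) = 2√(0.73 × 1100) = 56.67 m.
Argument (x−vt)/(2√(Dt)) = (420 − 418)/56.67 = 0.03529; ½·erfc(0.03529) = 0.4801.
C = 4.2 × 0.4801 = 2.02 mg/L.

2.02 mg/L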